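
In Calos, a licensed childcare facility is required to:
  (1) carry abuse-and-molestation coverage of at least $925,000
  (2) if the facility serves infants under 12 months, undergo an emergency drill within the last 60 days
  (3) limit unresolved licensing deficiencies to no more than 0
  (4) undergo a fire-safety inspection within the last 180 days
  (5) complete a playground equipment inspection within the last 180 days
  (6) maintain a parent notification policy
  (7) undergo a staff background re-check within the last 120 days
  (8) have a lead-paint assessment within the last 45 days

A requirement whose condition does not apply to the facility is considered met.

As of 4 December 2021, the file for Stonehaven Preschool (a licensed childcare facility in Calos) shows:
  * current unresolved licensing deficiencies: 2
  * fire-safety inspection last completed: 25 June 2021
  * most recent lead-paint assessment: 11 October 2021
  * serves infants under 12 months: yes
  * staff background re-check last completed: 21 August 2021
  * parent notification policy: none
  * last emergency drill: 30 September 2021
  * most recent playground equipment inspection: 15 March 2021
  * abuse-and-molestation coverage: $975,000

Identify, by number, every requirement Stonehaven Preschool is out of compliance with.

2, 3, 5, 6, 8

1. abuse-and-molestation coverage $975,000 ≥ $925,000 → met
2. condition 'serves infants under 12 months' holds; emergency drill 65 days ago vs limit 60 → not met
3. unresolved licensing deficiencies 2 > 0 → not met
4. fire-safety inspection 162 days ago vs limit 180 → met
5. playground equipment inspection 264 days ago vs limit 180 → not met
6. parent notification policy absent → not met
7. staff background re-check 105 days ago vs limit 120 → met
8. lead-paint assessment 54 days ago vs limit 45 → not met
Not met: 2, 3, 5, 6, 8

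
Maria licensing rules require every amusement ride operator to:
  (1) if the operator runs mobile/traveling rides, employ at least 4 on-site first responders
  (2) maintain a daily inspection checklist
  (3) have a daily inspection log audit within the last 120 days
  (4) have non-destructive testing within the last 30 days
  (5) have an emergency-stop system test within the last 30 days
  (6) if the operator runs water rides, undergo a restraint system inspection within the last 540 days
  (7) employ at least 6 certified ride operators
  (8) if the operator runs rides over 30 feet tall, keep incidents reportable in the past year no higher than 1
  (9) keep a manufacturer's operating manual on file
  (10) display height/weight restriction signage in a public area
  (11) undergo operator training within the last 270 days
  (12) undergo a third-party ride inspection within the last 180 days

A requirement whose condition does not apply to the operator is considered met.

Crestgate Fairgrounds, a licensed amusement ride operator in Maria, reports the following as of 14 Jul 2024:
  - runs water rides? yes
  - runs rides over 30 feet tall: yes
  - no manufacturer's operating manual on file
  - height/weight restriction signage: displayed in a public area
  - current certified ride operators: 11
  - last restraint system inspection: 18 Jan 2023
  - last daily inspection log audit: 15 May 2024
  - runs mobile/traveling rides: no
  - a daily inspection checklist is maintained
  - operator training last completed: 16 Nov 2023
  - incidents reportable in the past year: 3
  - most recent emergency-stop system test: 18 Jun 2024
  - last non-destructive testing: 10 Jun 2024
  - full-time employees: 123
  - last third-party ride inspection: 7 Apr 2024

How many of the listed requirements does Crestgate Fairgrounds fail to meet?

4

1. condition 'runs mobile/traveling rides' does not hold → requirement n/a → met
2. daily inspection checklist present → met
3. daily inspection log audit 60 days ago vs limit 120 → met
4. non-destructive testing 34 days ago vs limit 30 → not met
5. emergency-stop system test 26 days ago vs limit 30 → met
6. condition 'runs water rides' holds; restraint system inspection 543 days ago vs limit 540 → not met
7. certified ride operators 11 ≥ 6 → met
8. condition 'runs rides over 30 feet tall' holds; incidents reportable in the past year 3 > 1 → not met
9. manufacturer's operating manual absent → not met
10. height/weight restriction signage present → met
11. operator training 241 days ago vs limit 270 → met
12. third-party ride inspection 98 days ago vs limit 180 → met
Not met: 4 of 12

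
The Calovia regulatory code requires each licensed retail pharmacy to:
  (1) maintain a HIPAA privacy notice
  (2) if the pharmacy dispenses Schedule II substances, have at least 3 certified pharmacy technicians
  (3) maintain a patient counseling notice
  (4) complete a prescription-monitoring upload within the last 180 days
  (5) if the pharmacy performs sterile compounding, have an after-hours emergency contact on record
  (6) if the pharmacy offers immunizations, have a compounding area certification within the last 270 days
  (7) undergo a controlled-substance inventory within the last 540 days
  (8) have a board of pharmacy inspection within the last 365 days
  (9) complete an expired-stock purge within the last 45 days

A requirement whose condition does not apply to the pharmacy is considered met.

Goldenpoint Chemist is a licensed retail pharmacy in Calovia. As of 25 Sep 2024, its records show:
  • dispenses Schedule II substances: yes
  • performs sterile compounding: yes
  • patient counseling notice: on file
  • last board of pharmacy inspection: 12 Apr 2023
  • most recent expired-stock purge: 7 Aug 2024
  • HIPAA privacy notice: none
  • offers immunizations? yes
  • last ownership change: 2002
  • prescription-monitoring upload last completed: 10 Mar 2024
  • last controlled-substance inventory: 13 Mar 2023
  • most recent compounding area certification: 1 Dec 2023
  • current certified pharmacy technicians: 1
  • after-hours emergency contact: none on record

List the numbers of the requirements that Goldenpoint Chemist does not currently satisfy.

1. HIPAA privacy notice absent → not met
2. condition 'dispenses Schedule II substances' holds; certified pharmacy technicians 1 < 3 → not met
3. patient counseling notice present → met
4. prescription-monitoring upload 199 days ago vs limit 180 → not met
5. condition 'performs sterile compounding' holds; after-hours emergency contact absent → not met
6. condition 'offers immunizations' holds; compounding area certification 299 days ago vs limit 270 → not met
7. controlled-substance inventory 562 days ago vs limit 540 → not met
8. board of pharmacy inspection 532 days ago vs limit 365 → not met
9. expired-stock purge 49 days ago vs limit 45 → not met
Not met: 1, 2, 4, 5, 6, 7, 8, 9

1, 2, 4, 5, 6, 7, 8, 9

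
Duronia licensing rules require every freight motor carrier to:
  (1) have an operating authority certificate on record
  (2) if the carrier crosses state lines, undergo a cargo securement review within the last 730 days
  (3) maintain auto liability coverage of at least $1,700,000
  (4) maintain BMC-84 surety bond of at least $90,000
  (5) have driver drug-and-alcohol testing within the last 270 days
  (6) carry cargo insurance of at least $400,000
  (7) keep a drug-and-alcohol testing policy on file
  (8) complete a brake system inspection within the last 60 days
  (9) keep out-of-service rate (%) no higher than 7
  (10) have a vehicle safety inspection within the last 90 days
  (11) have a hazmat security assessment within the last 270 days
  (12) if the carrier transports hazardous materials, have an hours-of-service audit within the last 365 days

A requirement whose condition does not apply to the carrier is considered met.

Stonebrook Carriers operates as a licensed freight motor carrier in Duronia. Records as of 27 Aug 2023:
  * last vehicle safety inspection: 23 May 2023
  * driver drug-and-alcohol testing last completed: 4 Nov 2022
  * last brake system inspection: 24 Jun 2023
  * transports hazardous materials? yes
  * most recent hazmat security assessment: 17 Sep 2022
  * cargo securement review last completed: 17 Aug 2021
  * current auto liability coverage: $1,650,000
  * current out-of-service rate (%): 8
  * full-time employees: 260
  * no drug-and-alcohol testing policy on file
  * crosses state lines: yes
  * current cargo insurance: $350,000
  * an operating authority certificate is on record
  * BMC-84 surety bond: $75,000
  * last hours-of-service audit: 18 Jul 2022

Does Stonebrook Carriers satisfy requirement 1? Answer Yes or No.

Yes

1. operating authority certificate present → met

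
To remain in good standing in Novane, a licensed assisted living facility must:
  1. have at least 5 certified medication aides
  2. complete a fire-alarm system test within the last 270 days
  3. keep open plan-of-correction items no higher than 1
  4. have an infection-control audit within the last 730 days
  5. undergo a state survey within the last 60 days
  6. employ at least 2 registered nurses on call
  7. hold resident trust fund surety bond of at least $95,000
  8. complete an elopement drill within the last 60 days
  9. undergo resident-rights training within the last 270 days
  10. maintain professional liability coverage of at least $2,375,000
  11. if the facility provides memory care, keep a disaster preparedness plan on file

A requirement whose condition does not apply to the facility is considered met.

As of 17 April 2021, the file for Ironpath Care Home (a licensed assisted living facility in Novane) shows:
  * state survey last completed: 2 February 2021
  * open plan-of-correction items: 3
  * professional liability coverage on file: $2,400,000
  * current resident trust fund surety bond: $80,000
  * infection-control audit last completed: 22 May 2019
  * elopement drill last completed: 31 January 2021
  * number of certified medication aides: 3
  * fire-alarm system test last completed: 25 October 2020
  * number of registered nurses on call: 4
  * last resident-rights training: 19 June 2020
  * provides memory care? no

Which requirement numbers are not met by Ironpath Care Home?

1, 3, 5, 7, 8, 9

1. certified medication aides 3 < 5 → not met
2. fire-alarm system test 174 days ago vs limit 270 → met
3. open plan-of-correction items 3 > 1 → not met
4. infection-control audit 696 days ago vs limit 730 → met
5. state survey 74 days ago vs limit 60 → not met
6. registered nurses on call 4 ≥ 2 → met
7. resident trust fund surety bond $80,000 < $95,000 → not met
8. elopement drill 76 days ago vs limit 60 → not met
9. resident-rights training 302 days ago vs limit 270 → not met
10. professional liability coverage $2,400,000 ≥ $2,375,000 → met
11. condition 'provides memory care' does not hold → requirement n/a → met
Not met: 1, 3, 5, 7, 8, 9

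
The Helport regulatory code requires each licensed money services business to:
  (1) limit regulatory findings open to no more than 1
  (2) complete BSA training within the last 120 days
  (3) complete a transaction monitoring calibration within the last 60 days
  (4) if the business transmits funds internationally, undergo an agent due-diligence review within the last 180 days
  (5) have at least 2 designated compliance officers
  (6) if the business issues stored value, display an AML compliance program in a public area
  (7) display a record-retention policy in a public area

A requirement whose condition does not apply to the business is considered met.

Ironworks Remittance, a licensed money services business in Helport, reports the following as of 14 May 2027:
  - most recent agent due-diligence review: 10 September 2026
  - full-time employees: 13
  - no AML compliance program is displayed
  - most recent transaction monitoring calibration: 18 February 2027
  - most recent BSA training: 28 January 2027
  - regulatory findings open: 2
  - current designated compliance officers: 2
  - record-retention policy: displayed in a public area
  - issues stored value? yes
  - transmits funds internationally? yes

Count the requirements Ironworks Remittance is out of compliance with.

4

1. regulatory findings open 2 > 1 → not met
2. BSA training 106 days ago vs limit 120 → met
3. transaction monitoring calibration 85 days ago vs limit 60 → not met
4. condition 'transmits funds internationally' holds; agent due-diligence review 246 days ago vs limit 180 → not met
5. designated compliance officers 2 ≥ 2 → met
6. condition 'issues stored value' holds; AML compliance program absent → not met
7. record-retention policy present → met
Not met: 4 of 7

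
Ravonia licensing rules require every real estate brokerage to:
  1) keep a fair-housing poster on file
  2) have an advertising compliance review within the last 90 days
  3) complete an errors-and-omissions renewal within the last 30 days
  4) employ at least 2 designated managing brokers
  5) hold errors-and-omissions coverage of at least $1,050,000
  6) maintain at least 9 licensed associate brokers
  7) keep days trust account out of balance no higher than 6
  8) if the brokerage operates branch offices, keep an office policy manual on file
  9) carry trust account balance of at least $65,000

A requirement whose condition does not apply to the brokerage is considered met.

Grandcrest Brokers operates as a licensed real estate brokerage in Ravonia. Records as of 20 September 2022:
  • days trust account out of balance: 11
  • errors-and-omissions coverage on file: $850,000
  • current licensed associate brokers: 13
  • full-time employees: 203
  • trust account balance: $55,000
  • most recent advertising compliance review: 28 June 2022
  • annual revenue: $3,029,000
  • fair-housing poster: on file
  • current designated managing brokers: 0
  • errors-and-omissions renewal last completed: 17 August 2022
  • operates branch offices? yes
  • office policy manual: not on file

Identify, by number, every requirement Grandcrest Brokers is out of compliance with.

1. fair-housing poster present → met
2. advertising compliance review 84 days ago vs limit 90 → met
3. errors-and-omissions renewal 34 days ago vs limit 30 → not met
4. designated managing brokers 0 < 2 → not met
5. errors-and-omissions coverage $850,000 < $1,050,000 → not met
6. licensed associate brokers 13 ≥ 9 → met
7. days trust account out of balance 11 > 6 → not met
8. condition 'operates branch offices' holds; office policy manual absent → not met
9. trust account balance $55,000 < $65,000 → not met
Not met: 3, 4, 5, 7, 8, 9

3, 4, 5, 7, 8, 9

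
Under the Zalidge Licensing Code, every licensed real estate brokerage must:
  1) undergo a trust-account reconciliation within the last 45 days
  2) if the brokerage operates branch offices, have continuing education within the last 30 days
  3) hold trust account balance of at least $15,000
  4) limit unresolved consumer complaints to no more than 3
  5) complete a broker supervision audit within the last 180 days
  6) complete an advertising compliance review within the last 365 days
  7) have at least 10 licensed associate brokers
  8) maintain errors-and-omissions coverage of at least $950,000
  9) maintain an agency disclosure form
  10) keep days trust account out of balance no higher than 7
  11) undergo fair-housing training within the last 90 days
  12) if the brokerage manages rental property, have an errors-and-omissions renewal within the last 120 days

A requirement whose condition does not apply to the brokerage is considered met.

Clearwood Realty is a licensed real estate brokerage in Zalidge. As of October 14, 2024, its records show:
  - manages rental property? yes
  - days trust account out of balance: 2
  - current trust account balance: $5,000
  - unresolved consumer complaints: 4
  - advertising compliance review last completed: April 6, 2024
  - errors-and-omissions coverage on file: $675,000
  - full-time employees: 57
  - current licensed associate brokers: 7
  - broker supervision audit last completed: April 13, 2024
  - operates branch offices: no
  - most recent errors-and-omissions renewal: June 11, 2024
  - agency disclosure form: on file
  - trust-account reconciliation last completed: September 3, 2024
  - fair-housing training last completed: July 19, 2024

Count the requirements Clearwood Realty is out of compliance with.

6

1. trust-account reconciliation 41 days ago vs limit 45 → met
2. condition 'operates branch offices' does not hold → requirement n/a → met
3. trust account balance $5,000 < $15,000 → not met
4. unresolved consumer complaints 4 > 3 → not met
5. broker supervision audit 184 days ago vs limit 180 → not met
6. advertising compliance review 191 days ago vs limit 365 → met
7. licensed associate brokers 7 < 10 → not met
8. errors-and-omissions coverage $675,000 < $950,000 → not met
9. agency disclosure form present → met
10. days trust account out of balance 2 ≤ 7 → met
11. fair-housing training 87 days ago vs limit 90 → met
12. condition 'manages rental property' holds; errors-and-omissions renewal 125 days ago vs limit 120 → not met
Not met: 6 of 12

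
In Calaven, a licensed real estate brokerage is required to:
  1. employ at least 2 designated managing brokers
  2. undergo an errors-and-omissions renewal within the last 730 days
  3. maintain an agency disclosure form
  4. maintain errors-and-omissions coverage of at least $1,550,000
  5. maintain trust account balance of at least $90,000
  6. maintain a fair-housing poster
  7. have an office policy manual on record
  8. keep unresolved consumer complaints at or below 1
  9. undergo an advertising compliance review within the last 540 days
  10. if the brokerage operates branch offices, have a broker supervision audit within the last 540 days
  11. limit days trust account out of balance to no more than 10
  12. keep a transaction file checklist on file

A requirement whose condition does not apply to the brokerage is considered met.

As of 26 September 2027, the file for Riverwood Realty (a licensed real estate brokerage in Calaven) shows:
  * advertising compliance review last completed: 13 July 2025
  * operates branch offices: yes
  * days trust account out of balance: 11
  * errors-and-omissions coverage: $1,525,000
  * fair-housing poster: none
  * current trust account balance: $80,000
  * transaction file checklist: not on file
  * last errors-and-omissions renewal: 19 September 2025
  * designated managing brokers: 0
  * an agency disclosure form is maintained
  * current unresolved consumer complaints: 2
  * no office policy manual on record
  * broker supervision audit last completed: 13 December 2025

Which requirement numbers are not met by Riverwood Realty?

1. designated managing brokers 0 < 2 → not met
2. errors-and-omissions renewal 737 days ago vs limit 730 → not met
3. agency disclosure form present → met
4. errors-and-omissions coverage $1,525,000 < $1,550,000 → not met
5. trust account balance $80,000 < $90,000 → not met
6. fair-housing poster absent → not met
7. office policy manual absent → not met
8. unresolved consumer complaints 2 > 1 → not met
9. advertising compliance review 805 days ago vs limit 540 → not met
10. condition 'operates branch offices' holds; broker supervision audit 652 days ago vs limit 540 → not met
11. days trust account out of balance 11 > 10 → not met
12. transaction file checklist absent → not met
Not met: 1, 2, 4, 5, 6, 7, 8, 9, 10, 11, 12

1, 2, 4, 5, 6, 7, 8, 9, 10, 11, 12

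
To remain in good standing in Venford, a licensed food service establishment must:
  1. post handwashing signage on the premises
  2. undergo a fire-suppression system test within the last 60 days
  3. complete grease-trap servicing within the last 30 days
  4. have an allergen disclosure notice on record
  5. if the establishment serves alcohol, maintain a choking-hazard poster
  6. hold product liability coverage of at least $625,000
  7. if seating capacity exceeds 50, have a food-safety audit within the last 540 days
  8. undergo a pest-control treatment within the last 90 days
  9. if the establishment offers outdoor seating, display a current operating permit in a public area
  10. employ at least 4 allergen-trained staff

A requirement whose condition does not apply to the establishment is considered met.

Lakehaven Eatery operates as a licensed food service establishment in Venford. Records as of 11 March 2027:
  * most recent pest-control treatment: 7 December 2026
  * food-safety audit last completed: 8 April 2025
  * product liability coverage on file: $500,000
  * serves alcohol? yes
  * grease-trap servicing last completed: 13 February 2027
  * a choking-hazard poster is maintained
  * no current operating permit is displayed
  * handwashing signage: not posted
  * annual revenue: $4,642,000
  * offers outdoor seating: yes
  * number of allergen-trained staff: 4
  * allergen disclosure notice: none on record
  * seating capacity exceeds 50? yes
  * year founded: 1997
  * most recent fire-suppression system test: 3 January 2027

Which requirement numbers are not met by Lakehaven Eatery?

1. handwashing signage absent → not met
2. fire-suppression system test 67 days ago vs limit 60 → not met
3. grease-trap servicing 26 days ago vs limit 30 → met
4. allergen disclosure notice absent → not met
5. condition 'serves alcohol' holds; choking-hazard poster present → met
6. product liability coverage $500,000 < $625,000 → not met
7. condition 'seating capacity exceeds 50' holds; food-safety audit 702 days ago vs limit 540 → not met
8. pest-control treatment 94 days ago vs limit 90 → not met
9. condition 'offers outdoor seating' holds; current operating permit absent → not met
10. allergen-trained staff 4 ≥ 4 → met
Not met: 1, 2, 4, 6, 7, 8, 9

1, 2, 4, 6, 7, 8, 9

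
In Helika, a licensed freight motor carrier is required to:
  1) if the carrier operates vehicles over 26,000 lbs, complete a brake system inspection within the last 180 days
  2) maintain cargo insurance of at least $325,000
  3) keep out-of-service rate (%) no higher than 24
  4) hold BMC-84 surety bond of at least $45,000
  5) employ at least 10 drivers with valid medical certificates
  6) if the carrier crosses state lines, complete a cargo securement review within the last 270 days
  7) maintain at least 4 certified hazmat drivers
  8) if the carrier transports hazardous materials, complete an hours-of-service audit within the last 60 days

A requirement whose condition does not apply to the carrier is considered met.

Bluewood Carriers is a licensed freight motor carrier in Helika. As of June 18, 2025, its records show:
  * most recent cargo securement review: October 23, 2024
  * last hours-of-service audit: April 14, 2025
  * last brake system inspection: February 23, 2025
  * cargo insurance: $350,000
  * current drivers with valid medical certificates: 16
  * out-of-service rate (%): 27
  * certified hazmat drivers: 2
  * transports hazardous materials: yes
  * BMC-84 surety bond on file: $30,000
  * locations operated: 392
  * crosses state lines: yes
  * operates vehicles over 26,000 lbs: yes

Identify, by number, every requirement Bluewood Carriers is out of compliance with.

1. condition 'operates vehicles over 26,000 lbs' holds; brake system inspection 115 days ago vs limit 180 → met
2. cargo insurance $350,000 ≥ $325,000 → met
3. out-of-service rate (%) 27 > 24 → not met
4. BMC-84 surety bond $30,000 < $45,000 → not met
5. drivers with valid medical certificates 16 ≥ 10 → met
6. condition 'crosses state lines' holds; cargo securement review 238 days ago vs limit 270 → met
7. certified hazmat drivers 2 < 4 → not met
8. condition 'transports hazardous materials' holds; hours-of-service audit 65 days ago vs limit 60 → not met
Not met: 3, 4, 7, 8

3, 4, 7, 8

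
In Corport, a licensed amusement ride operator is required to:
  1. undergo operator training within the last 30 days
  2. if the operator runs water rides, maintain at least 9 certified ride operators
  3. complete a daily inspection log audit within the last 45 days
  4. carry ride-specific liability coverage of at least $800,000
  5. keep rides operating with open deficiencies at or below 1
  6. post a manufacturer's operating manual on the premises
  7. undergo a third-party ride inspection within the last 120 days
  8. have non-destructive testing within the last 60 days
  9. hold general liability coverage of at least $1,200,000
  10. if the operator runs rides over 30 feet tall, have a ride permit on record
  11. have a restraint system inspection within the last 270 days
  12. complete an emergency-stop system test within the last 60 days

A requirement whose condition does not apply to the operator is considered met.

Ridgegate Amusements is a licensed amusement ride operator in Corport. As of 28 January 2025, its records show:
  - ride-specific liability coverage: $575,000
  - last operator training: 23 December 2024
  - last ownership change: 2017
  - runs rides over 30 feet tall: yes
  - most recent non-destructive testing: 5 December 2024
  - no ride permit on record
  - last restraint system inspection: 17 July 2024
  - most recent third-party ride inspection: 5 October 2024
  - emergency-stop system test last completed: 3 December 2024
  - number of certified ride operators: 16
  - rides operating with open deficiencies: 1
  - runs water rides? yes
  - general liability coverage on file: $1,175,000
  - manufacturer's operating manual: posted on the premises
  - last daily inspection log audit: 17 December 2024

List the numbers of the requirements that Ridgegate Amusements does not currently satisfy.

1, 4, 9, 10

1. operator training 36 days ago vs limit 30 → not met
2. condition 'runs water rides' holds; certified ride operators 16 ≥ 9 → met
3. daily inspection log audit 42 days ago vs limit 45 → met
4. ride-specific liability coverage $575,000 < $800,000 → not met
5. rides operating with open deficiencies 1 ≤ 1 → met
6. manufacturer's operating manual present → met
7. third-party ride inspection 115 days ago vs limit 120 → met
8. non-destructive testing 54 days ago vs limit 60 → met
9. general liability coverage $1,175,000 < $1,200,000 → not met
10. condition 'runs rides over 30 feet tall' holds; ride permit absent → not met
11. restraint system inspection 195 days ago vs limit 270 → met
12. emergency-stop system test 56 days ago vs limit 60 → met
Not met: 1, 4, 9, 10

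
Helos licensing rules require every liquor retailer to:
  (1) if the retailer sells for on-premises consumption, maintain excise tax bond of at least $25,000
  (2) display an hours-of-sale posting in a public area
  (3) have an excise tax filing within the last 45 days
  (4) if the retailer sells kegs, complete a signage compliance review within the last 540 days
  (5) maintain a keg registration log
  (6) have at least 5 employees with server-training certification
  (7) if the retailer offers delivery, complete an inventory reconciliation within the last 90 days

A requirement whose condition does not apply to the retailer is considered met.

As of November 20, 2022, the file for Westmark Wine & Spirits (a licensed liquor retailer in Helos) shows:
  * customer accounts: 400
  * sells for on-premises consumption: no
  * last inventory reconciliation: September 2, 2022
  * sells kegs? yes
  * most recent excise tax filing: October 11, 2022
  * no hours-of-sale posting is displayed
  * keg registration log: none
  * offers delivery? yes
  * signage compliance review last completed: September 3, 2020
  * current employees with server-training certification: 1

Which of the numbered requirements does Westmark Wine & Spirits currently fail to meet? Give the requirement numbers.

1. condition 'sells for on-premises consumption' does not hold → requirement n/a → met
2. hours-of-sale posting absent → not met
3. excise tax filing 40 days ago vs limit 45 → met
4. condition 'sells kegs' holds; signage compliance review 808 days ago vs limit 540 → not met
5. keg registration log absent → not met
6. employees with server-training certification 1 < 5 → not met
7. condition 'offers delivery' holds; inventory reconciliation 79 days ago vs limit 90 → met
Not met: 2, 4, 5, 6

2, 4, 5, 6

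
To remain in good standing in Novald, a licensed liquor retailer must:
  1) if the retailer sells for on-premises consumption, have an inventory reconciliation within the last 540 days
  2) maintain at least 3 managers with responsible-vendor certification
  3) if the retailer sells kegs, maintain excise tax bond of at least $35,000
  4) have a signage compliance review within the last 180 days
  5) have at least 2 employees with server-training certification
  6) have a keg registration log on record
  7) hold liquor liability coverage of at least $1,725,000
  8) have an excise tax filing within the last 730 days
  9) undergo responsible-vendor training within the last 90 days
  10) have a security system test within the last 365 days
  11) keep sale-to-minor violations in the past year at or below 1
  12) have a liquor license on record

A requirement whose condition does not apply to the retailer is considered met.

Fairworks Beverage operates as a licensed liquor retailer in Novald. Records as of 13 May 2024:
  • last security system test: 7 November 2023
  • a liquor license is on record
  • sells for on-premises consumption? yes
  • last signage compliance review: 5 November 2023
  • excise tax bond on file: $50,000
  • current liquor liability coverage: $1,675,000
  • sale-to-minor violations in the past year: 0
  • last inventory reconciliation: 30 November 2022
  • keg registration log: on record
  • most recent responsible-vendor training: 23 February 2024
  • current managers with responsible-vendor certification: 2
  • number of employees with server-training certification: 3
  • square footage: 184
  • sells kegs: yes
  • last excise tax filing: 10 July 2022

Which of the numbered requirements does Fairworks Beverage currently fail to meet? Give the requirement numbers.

2, 4, 7

1. condition 'sells for on-premises consumption' holds; inventory reconciliation 530 days ago vs limit 540 → met
2. managers with responsible-vendor certification 2 < 3 → not met
3. condition 'sells kegs' holds; excise tax bond $50,000 ≥ $35,000 → met
4. signage compliance review 190 days ago vs limit 180 → not met
5. employees with server-training certification 3 ≥ 2 → met
6. keg registration log present → met
7. liquor liability coverage $1,675,000 < $1,725,000 → not met
8. excise tax filing 673 days ago vs limit 730 → met
9. responsible-vendor training 80 days ago vs limit 90 → met
10. security system test 188 days ago vs limit 365 → met
11. sale-to-minor violations in the past year 0 ≤ 1 → met
12. liquor license present → met
Not met: 2, 4, 7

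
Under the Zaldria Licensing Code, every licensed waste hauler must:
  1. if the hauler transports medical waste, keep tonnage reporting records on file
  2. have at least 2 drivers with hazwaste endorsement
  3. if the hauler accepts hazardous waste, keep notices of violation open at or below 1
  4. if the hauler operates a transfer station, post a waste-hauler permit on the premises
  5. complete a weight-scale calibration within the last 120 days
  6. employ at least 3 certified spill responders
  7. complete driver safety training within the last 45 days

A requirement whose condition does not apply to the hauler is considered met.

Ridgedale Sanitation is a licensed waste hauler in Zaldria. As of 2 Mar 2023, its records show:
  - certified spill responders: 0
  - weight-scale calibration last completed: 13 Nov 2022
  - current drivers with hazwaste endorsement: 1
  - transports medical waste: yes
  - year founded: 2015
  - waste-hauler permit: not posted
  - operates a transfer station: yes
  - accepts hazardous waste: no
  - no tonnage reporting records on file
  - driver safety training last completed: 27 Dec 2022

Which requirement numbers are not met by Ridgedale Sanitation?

1. condition 'transports medical waste' holds; tonnage reporting records absent → not met
2. drivers with hazwaste endorsement 1 < 2 → not met
3. condition 'accepts hazardous waste' does not hold → requirement n/a → met
4. condition 'operates a transfer station' holds; waste-hauler permit absent → not met
5. weight-scale calibration 109 days ago vs limit 120 → met
6. certified spill responders 0 < 3 → not met
7. driver safety training 65 days ago vs limit 45 → not met
Not met: 1, 2, 4, 6, 7

1, 2, 4, 6, 7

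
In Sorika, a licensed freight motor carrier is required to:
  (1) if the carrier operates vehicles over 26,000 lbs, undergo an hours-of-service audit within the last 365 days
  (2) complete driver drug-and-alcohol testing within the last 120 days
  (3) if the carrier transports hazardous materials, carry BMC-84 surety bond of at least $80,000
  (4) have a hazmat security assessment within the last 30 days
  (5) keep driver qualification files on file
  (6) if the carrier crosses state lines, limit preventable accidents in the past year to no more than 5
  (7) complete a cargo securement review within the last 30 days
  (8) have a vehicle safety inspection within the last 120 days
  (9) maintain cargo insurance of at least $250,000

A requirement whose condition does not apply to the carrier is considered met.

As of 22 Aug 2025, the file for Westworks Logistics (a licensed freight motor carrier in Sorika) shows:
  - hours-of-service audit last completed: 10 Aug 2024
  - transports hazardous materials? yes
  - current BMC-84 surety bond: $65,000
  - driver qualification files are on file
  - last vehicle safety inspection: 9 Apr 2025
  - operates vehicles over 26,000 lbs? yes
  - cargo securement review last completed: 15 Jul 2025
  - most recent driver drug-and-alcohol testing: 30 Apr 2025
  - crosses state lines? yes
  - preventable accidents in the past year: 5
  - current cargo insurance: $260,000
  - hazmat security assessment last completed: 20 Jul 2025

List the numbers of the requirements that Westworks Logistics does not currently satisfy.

1. condition 'operates vehicles over 26,000 lbs' holds; hours-of-service audit 377 days ago vs limit 365 → not met
2. driver drug-and-alcohol testing 114 days ago vs limit 120 → met
3. condition 'transports hazardous materials' holds; BMC-84 surety bond $65,000 < $80,000 → not met
4. hazmat security assessment 33 days ago vs limit 30 → not met
5. driver qualification files present → met
6. condition 'crosses state lines' holds; preventable accidents in the past year 5 ≤ 5 → met
7. cargo securement review 38 days ago vs limit 30 → not met
8. vehicle safety inspection 135 days ago vs limit 120 → not met
9. cargo insurance $260,000 ≥ $250,000 → met
Not met: 1, 3, 4, 7, 8

1, 3, 4, 7, 8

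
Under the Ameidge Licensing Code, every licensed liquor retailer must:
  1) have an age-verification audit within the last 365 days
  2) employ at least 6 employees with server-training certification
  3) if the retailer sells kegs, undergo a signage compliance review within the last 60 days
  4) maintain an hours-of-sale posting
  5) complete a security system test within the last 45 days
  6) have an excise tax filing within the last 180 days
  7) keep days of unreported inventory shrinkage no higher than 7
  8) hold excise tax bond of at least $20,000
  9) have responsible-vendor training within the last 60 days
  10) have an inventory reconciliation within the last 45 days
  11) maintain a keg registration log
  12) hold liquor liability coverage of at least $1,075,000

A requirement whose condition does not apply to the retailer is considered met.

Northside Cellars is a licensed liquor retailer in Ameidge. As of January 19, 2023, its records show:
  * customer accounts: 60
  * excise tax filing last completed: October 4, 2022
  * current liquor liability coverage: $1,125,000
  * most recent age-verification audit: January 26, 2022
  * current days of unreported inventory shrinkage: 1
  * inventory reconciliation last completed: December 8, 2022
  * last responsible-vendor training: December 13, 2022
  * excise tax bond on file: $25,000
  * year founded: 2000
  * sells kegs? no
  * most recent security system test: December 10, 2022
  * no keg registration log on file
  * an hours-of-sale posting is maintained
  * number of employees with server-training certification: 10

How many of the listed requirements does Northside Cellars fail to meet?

1. age-verification audit 358 days ago vs limit 365 → met
2. employees with server-training certification 10 ≥ 6 → met
3. condition 'sells kegs' does not hold → requirement n/a → met
4. hours-of-sale posting present → met
5. security system test 40 days ago vs limit 45 → met
6. excise tax filing 107 days ago vs limit 180 → met
7. days of unreported inventory shrinkage 1 ≤ 7 → met
8. excise tax bond $25,000 ≥ $20,000 → met
9. responsible-vendor training 37 days ago vs limit 60 → met
10. inventory reconciliation 42 days ago vs limit 45 → met
11. keg registration log absent → not met
12. liquor liability coverage $1,125,000 ≥ $1,075,000 → met
Not met: 1 of 12

1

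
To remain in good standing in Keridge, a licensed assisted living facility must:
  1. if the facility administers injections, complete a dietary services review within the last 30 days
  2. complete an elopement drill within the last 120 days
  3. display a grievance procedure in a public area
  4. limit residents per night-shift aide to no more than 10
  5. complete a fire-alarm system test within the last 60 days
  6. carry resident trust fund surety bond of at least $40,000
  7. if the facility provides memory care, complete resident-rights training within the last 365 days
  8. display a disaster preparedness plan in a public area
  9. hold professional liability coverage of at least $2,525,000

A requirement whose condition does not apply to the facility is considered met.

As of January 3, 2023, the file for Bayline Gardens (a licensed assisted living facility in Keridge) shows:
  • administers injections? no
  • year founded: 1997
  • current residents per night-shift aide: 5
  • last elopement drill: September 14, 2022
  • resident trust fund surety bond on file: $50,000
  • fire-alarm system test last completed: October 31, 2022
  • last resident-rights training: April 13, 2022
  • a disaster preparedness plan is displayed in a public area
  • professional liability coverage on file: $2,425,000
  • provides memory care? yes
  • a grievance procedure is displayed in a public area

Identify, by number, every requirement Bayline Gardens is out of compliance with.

5, 9

1. condition 'administers injections' does not hold → requirement n/a → met
2. elopement drill 111 days ago vs limit 120 → met
3. grievance procedure present → met
4. residents per night-shift aide 5 ≤ 10 → met
5. fire-alarm system test 64 days ago vs limit 60 → not met
6. resident trust fund surety bond $50,000 ≥ $40,000 → met
7. condition 'provides memory care' holds; resident-rights training 265 days ago vs limit 365 → met
8. disaster preparedness plan present → met
9. professional liability coverage $2,425,000 < $2,525,000 → not met
Not met: 5, 9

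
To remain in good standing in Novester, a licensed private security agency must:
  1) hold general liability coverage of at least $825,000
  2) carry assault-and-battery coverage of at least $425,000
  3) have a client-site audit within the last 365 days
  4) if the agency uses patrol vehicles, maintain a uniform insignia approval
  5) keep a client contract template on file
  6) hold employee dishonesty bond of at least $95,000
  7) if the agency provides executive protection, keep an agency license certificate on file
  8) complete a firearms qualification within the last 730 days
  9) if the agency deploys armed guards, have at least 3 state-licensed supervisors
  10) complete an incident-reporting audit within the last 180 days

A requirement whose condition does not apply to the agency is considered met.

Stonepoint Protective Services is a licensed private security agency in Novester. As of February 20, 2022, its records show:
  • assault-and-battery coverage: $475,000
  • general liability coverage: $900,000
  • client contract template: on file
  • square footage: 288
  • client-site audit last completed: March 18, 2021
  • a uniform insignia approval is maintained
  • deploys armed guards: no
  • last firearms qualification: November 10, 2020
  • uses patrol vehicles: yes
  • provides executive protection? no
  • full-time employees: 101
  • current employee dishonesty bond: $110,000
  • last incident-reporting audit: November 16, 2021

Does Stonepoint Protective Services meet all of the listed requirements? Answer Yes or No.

1. general liability coverage $900,000 ≥ $825,000 → met
2. assault-and-battery coverage $475,000 ≥ $425,000 → met
3. client-site audit 339 days ago vs limit 365 → met
4. condition 'uses patrol vehicles' holds; uniform insignia approval present → met
5. client contract template present → met
6. employee dishonesty bond $110,000 ≥ $95,000 → met
7. condition 'provides executive protection' does not hold → requirement n/a → met
8. firearms qualification 467 days ago vs limit 730 → met
9. condition 'deploys armed guards' does not hold → requirement n/a → met
10. incident-reporting audit 96 days ago vs limit 180 → met
All met.

Yes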